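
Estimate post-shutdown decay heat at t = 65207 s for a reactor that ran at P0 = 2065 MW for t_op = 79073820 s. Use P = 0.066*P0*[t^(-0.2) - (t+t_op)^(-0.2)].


P/P0 = 0.066 * [t^(-0.2) - (t + t_op)^(-0.2)]
P/P0 = 0.066 * [65207^(-0.2) - (65207 + 79073820)^(-0.2)]
P/P0 = 0.066 * [0.1089284 - 0.02632218] = 0.005452011
P = 2065 * 0.005452011 = 11.258 MW

11.258


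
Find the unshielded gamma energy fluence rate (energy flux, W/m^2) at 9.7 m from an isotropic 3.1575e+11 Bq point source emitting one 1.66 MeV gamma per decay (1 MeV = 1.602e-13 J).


psi = A * E * 1.602e-13 / (4*pi*r^2)
psi = 3.1575e+11 * 1.66 * 1.602e-13 / (4*pi*9.7^2)
psi = 7.1017e-05 W/m^2

7.1017e-05


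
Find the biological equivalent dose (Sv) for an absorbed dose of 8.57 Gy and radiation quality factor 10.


H = D * Q
H = 8.57 * 10
H = 85.700 Sv

85.700


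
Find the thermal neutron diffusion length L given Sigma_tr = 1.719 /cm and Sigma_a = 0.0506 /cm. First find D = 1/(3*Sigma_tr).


D = 1 / (3 * Sigma_tr) = 1 / (3 * 1.719) = 0.1939112 cm
L = sqrt(D / Sigma_a)
L = sqrt(0.1939112 / 0.0506)
L = 1.9576 cm

1.9576


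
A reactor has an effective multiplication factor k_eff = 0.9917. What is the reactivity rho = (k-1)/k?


rho = (k_eff - 1) / k_eff
rho = (0.9917 - 1) / 0.9917
rho = -0.0083695

-0.0083695


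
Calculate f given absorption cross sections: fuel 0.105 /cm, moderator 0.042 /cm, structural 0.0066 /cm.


f = Sigma_a_fuel / (Sigma_a_fuel + Sigma_a_mod + Sigma_a_other)
f = 0.105 / (0.105 + 0.042 + 0.0066)
f = 0.68359

0.68359


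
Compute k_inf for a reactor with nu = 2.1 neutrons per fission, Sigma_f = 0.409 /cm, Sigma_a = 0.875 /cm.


k_inf = nu * Sigma_f / Sigma_a
k_inf = 2.1 * 0.409 / 0.875
k_inf = 0.98160

0.98160


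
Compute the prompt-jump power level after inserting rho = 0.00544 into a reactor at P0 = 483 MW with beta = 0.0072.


P1/P0 = beta / (beta - rho)
P1/P0 = 0.0072 / (0.0072 - 0.00544) = 4.090909
P1 = 483 * 4.090909 = 1975.9 MW

1975.9


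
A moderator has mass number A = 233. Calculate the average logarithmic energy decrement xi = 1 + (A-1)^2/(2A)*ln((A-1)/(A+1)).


xi = 1 + (A-1)^2/(2A) * ln((A-1)/(A+1))
xi = 1 + (233-1)^2/(2*233) * ln((233-1)/(233 +1))
xi = 0.0085592

0.0085592


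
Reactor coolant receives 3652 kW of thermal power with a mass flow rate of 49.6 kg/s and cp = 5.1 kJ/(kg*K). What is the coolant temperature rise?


dT = Q / (m_dot * cp)
dT = 3652 / (49.6 * 5.1)
dT = 14.437 C

14.437


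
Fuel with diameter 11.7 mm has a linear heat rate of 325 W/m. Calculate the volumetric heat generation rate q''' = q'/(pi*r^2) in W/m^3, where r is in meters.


r = D / 2 / 1000 = 11.7 / 2 / 1000 = 0.00585 m
q''' = q' / (pi * r^2)
q''' = 325 / (pi * 0.00585^2)
q''' = 3.0229e+06 W/m^3

3.0229e+06


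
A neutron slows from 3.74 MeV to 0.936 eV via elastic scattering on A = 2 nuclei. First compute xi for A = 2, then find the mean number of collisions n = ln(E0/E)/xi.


xi = 1 + (A-1)^2/(2A)*ln((A-1)/(A+1)) = 0.7253469 (for A = 2)
n = ln(E0/E) / xi
n = ln(3.74e6 / 0.936) / 0.7253469
n = ln(3.995726e+06) / 0.7253469 = 20.957

20.957


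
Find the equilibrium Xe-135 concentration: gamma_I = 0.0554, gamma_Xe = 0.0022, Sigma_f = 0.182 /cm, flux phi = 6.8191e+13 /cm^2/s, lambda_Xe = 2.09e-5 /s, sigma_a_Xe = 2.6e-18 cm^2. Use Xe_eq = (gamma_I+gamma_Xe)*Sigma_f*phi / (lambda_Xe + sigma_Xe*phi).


Xe_eq = (gamma_I + gamma_Xe) * Sigma_f * phi / (lambda_Xe + sigma_Xe * phi)
Numerator = (0.0554 + 0.0022) * 0.182 * 6.8191e+13 = 7.148599e+11
Denominator = 2.09e-5 + 2.6e-18 * 6.8191e+13 = 1.981966e-04
Xe_eq = 7.148599e+11 / 1.981966e-04 = 3.6068e+15 /cm^3

3.6068e+15


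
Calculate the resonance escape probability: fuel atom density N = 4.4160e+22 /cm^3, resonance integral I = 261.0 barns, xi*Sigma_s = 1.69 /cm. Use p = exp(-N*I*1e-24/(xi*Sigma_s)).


p = exp(-N * I * 1e-24 / (xi*Sigma_s))
p = exp(-4.4160e+22 * 261.0 * 1e-24 / 1.69)
p = 0.0010917

0.0010917


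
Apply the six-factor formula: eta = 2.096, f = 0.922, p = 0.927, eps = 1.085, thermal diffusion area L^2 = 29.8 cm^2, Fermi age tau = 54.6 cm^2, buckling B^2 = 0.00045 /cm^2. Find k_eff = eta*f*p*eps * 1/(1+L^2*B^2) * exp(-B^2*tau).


k_inf = eta*f*p*eps = 2.096*0.922*0.927*1.085 = 1.943711
P_TNL = 1/(1 + L^2*B^2) = 1/(1 + 29.8*0.00045) = 0.9867674
P_FNL = exp(-B^2*tau) = exp(-0.00045*54.6) = 0.9757294
k_eff = k_inf * P_TNL * P_FNL = 1.943711 * 0.9867674 * 0.9757294
k_eff = 1.8714

1.8714


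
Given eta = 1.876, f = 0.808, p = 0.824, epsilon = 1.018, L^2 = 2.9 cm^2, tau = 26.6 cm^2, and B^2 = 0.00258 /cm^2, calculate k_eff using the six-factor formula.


k_inf = eta*f*p*eps = 1.876*0.808*0.824*1.018 = 1.271508
P_TNL = 1/(1 + L^2*B^2) = 1/(1 + 2.9*0.00258) = 0.9925736
P_FNL = exp(-B^2*tau) = exp(-0.00258*26.6) = 0.9336739
k_eff = k_inf * P_TNL * P_FNL = 1.271508 * 0.9925736 * 0.9336739
k_eff = 1.1784

1.1784


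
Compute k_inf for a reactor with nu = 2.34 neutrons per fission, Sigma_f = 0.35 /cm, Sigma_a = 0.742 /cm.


k_inf = nu * Sigma_f / Sigma_a
k_inf = 2.34 * 0.35 / 0.742
k_inf = 1.1038

1.1038


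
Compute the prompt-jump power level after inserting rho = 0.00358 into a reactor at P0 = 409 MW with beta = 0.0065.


P1/P0 = beta / (beta - rho)
P1/P0 = 0.0065 / (0.0065 - 0.00358) = 2.226027
P1 = 409 * 2.226027 = 910.45 MW

910.45


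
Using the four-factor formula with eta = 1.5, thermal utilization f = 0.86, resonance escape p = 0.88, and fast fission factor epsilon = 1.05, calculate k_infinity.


k_inf = eta * f * p * epsilon
k_inf = 1.5 * 0.86 * 0.88 * 1.05
k_inf = 1.1920

1.1920


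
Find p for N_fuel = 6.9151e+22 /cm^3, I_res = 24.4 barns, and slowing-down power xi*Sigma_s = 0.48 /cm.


p = exp(-N * I * 1e-24 / (xi*Sigma_s))
p = exp(-6.9151e+22 * 24.4 * 1e-24 / 0.48)
p = 0.029743

0.029743


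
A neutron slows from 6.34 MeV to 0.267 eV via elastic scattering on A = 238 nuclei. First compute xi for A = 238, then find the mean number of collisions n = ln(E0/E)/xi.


xi = 1 + (A-1)^2/(2A)*ln((A-1)/(A+1)) = 0.008379872 (for A = 238)
n = ln(E0/E) / xi
n = ln(6.34e6 / 0.267) / 0.008379872
n = ln(2.374532e+07) / 0.008379872 = 2026.6

2026.6


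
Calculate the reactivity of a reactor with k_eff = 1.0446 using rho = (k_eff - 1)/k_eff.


rho = (k_eff - 1) / k_eff
rho = (1.0446 - 1) / 1.0446
rho = 0.042696

0.042696


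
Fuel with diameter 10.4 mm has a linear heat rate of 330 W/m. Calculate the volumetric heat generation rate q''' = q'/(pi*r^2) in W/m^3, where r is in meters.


r = D / 2 / 1000 = 10.4 / 2 / 1000 = 0.0052 m
q''' = q' / (pi * r^2)
q''' = 330 / (pi * 0.0052^2)
q''' = 3.8847e+06 W/m^3

3.8847e+06


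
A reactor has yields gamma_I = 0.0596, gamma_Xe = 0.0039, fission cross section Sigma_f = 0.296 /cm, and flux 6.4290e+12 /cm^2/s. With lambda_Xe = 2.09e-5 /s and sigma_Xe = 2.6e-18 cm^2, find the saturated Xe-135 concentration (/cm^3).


Xe_eq = (gamma_I + gamma_Xe) * Sigma_f * phi / (lambda_Xe + sigma_Xe * phi)
Numerator = (0.0596 + 0.0039) * 0.296 * 6.4290e+12 = 1.208395e+11
Denominator = 2.09e-5 + 2.6e-18 * 6.4290e+12 = 3.761540e-05
Xe_eq = 1.208395e+11 / 3.761540e-05 = 3.2125e+15 /cm^3

3.2125e+15


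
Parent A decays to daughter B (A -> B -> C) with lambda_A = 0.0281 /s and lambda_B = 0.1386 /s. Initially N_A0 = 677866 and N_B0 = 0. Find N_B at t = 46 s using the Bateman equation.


N_B(t) = lambda_A * N_A0 / (lambda_B - lambda_A) * [exp(-lambda_A*t) - exp(-lambda_B*t)]
exp(-0.0281*46) = 0.2745560; exp(-0.1386*46) = 0.001702598
N_B = 0.0281 * 677866 / (0.1386 - 0.0281) * (0.2745560 - 0.001702598)
N_B = 47035

47035


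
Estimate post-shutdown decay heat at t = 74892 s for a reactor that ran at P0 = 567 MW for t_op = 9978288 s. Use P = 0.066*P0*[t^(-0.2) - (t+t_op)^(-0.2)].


P/P0 = 0.066 * [t^(-0.2) - (t + t_op)^(-0.2)]
P/P0 = 0.066 * [74892^(-0.2) - (74892 + 9978288)^(-0.2)]
P/P0 = 0.066 * [0.1059529 - 0.03976851] = 0.004368170
P = 567 * 0.004368170 = 2.4768 MW

2.4768


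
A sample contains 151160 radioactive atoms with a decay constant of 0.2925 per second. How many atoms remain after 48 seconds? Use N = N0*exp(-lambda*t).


N = N0 * exp(-lambda * t)
N = 151160 * exp(-0.2925 * 48)
N = 0.12077

0.12077


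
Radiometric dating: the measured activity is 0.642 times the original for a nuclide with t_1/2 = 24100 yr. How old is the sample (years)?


lambda = ln(2) / t_half = ln(2) / 24100 = 2.876129e-05 /yr
t = -ln(A/A0) / lambda
t = -ln(0.642) / 2.876129e-05
t = 15408 yr

15408


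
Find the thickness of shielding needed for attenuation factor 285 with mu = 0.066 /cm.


x = ln(factor) / mu
x = ln(285) / 0.066
x = 85.644 cm

85.644


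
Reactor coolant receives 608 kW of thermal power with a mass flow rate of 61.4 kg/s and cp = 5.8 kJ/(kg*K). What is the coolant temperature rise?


dT = Q / (m_dot * cp)
dT = 608 / (61.4 * 5.8)
dT = 1.7073 C

1.7073


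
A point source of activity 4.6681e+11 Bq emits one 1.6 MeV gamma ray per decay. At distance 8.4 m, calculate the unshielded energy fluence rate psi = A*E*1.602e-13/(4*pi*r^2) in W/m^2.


psi = A * E * 1.602e-13 / (4*pi*r^2)
psi = 4.6681e+11 * 1.6 * 1.602e-13 / (4*pi*8.4^2)
psi = 1.3494e-04 W/m^2

1.3494e-04


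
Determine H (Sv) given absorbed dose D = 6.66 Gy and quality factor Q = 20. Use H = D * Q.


H = D * Q
H = 6.66 * 20
H = 133.20 Sv

133.20


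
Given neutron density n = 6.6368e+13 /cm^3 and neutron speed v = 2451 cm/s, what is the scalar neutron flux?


phi = n * v
phi = 6.6368e+13 * 2451
phi = 1.6267e+17 /cm^2/s

1.6267e+17


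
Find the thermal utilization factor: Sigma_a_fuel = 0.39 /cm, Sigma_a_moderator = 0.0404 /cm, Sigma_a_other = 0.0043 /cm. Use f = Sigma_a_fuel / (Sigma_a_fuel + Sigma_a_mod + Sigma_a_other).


f = Sigma_a_fuel / (Sigma_a_fuel + Sigma_a_mod + Sigma_a_other)
f = 0.39 / (0.39 + 0.0404 + 0.0043)
f = 0.89717

0.89717


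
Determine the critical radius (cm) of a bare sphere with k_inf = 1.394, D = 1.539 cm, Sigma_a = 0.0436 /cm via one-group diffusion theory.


L^2 = D / Sigma_a = 1.539 / 0.0436 = 35.29817 cm^2
B_m^2 = (k_inf - 1) / L^2 = (1.394 - 1) / 35.29817 = 0.01116205 /cm^2
For a bare sphere: B_g = pi/R, so R_c = pi / sqrt(B_m^2)
R_c = pi / sqrt(0.01116205) = 29.736 cm

29.736


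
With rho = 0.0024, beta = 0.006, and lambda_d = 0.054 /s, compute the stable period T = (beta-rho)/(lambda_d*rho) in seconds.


T = (beta - rho) / (lambda_d * rho)
T = (0.006 - 0.0024) / (0.054 * 0.0024)
T = 27.778 s

27.778


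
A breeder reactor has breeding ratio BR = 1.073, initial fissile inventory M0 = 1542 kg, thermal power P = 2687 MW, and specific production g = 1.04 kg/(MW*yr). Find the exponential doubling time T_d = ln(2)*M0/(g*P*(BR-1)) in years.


Breeding gain G = BR - 1 = 1.073 - 1 = 0.073
Fissile production rate = g * P * G = 1.04 * 2687 * 0.073 = 203.99704 kg/yr
T_d = ln(2) * M0 / (g * P * G)
T_d = ln(2) * 1542 / 203.99704 = 5.2395 yr

5.2395


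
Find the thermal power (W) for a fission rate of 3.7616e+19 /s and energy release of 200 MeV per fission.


P = fission_rate * E_MeV * 1.602e-13
P = 3.7616e+19 * 200 * 1.602e-13
P = 1.2052e+09 W

1.2052e+09


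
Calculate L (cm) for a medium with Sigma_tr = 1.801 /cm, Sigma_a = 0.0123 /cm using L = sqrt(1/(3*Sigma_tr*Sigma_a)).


D = 1 / (3 * Sigma_tr) = 1 / (3 * 1.801) = 0.1850824 cm
L = sqrt(D / Sigma_a)
L = sqrt(0.1850824 / 0.0123)
L = 3.8791 cm

3.8791


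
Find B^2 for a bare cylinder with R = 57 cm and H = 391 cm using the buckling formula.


B^2 = (2.405/R)^2 + (pi/H)^2
B^2 = (2.405/57)^2 + (pi/391)^2
B^2 = 0.0018448 /cm^2

0.0018448


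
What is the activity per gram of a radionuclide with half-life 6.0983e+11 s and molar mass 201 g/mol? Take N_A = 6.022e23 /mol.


lambda = ln(2) / t_half = ln(2) / 6.0983e+11 = 1.136624e-12 /s
SA = lambda * N_A / M
SA = 1.136624e-12 * 6.022e23 / 201
SA = 3.4053e+09 Bq/g

3.4053e+09


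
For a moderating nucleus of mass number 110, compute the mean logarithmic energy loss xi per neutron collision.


xi = 1 + (A-1)^2/(2A) * ln((A-1)/(A+1))
xi = 1 + (110-1)^2/(2*110) * ln((110-1)/(110 +1))
xi = 0.018072

0.018072


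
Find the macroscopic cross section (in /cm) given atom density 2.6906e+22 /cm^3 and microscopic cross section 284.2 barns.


Sigma = N * sigma_barns * 1e-24
Sigma = 2.6906e+22 * 284.2 * 1e-24
Sigma = 7.6467 /cm

7.6467


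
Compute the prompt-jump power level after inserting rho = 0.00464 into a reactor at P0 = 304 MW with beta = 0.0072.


P1/P0 = beta / (beta - rho)
P1/P0 = 0.0072 / (0.0072 - 0.00464) = 2.812500
P1 = 304 * 2.812500 = 855.00 MW

855.00


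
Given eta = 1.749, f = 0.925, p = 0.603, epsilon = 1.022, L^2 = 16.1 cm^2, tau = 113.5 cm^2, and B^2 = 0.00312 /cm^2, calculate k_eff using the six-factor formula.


k_inf = eta*f*p*eps = 1.749*0.925*0.603*1.022 = 0.9970105
P_TNL = 1/(1 + L^2*B^2) = 1/(1 + 16.1*0.00312) = 0.9521706
P_FNL = exp(-B^2*tau) = exp(-0.00312*113.5) = 0.7017907
k_eff = k_inf * P_TNL * P_FNL = 0.9970105 * 0.9521706 * 0.7017907
k_eff = 0.66623

0.66623


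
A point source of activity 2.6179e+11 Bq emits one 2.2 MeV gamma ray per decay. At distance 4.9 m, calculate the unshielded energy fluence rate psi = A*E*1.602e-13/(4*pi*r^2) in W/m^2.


psi = A * E * 1.602e-13 / (4*pi*r^2)
psi = 2.6179e+11 * 2.2 * 1.602e-13 / (4*pi*4.9^2)
psi = 3.0580e-04 W/m^2

3.0580e-04


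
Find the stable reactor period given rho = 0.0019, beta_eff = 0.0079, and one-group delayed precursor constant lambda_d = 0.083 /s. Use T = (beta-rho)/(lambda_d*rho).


T = (beta - rho) / (lambda_d * rho)
T = (0.0079 - 0.0019) / (0.083 * 0.0019)
T = 38.047 s

38.047


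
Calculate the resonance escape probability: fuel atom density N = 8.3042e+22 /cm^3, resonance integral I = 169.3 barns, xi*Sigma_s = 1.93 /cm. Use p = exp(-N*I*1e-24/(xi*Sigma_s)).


p = exp(-N * I * 1e-24 / (xi*Sigma_s))
p = exp(-8.3042e+22 * 169.3 * 1e-24 / 1.93)
p = 6.8612e-04

6.8612e-04


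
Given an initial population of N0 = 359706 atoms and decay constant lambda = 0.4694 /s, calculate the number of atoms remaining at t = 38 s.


N = N0 * exp(-lambda * t)
N = 359706 * exp(-0.4694 * 38)
N = 0.0064469

0.0064469


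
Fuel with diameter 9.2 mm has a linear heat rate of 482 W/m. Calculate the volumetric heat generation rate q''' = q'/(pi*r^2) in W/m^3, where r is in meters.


r = D / 2 / 1000 = 9.2 / 2 / 1000 = 0.0046 m
q''' = q' / (pi * r^2)
q''' = 482 / (pi * 0.0046^2)
q''' = 7.2507e+06 W/m^3

7.2507e+06


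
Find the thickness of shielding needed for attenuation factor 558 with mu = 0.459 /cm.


x = ln(factor) / mu
x = ln(558) / 0.459
x = 13.779 cm

13.779


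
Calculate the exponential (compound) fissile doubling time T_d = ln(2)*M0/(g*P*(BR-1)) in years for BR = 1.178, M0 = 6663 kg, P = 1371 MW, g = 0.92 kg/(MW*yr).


Breeding gain G = BR - 1 = 1.178 - 1 = 0.178
Fissile production rate = g * P * G = 0.92 * 1371 * 0.178 = 224.51496 kg/yr
T_d = ln(2) * M0 / (g * P * G)
T_d = ln(2) * 6663 / 224.51496 = 20.571 yr

20.571


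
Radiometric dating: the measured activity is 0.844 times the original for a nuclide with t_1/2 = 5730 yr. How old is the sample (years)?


lambda = ln(2) / t_half = ln(2) / 5730 = 1.209681e-04 /yr
t = -ln(A/A0) / lambda
t = -ln(0.844) / 1.209681e-04
t = 1402.0 yr

1402.0


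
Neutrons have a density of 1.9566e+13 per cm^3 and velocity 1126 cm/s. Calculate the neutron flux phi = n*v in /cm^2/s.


phi = n * v
phi = 1.9566e+13 * 1126
phi = 2.2031e+16 /cm^2/s

2.2031e+16


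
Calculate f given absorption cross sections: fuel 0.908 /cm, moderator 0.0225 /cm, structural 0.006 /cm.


f = Sigma_a_fuel / (Sigma_a_fuel + Sigma_a_mod + Sigma_a_other)
f = 0.908 / (0.908 + 0.0225 + 0.006)
f = 0.96957

0.96957


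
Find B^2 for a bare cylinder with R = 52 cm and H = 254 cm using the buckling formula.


B^2 = (2.405/R)^2 + (pi/H)^2
B^2 = (2.405/52)^2 + (pi/254)^2
B^2 = 0.0022920 /cm^2

0.0022920


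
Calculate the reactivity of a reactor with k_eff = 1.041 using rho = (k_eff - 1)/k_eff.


rho = (k_eff - 1) / k_eff
rho = (1.041 - 1) / 1.041
rho = 0.039385

0.039385


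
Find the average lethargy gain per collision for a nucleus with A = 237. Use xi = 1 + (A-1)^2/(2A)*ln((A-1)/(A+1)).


xi = 1 + (A-1)^2/(2A) * ln((A-1)/(A+1))
xi = 1 + (237-1)^2/(2*237) * ln((237-1)/(237 +1))
xi = 0.0084151

0.0084151


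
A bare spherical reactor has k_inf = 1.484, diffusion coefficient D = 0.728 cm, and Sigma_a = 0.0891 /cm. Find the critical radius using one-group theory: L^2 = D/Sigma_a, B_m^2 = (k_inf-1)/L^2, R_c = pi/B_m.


L^2 = D / Sigma_a = 0.728 / 0.0891 = 8.170595 cm^2
B_m^2 = (k_inf - 1) / L^2 = (1.484 - 1) / 8.170595 = 0.05923681 /cm^2
For a bare sphere: B_g = pi/R, so R_c = pi / sqrt(B_m^2)
R_c = pi / sqrt(0.05923681) = 12.908 cm

12.908


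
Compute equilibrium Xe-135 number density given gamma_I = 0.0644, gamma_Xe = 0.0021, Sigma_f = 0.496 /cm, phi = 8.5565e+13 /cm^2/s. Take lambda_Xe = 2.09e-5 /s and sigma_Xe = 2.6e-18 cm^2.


Xe_eq = (gamma_I + gamma_Xe) * Sigma_f * phi / (lambda_Xe + sigma_Xe * phi)
Numerator = (0.0644 + 0.0021) * 0.496 * 8.5565e+13 = 2.822276e+12
Denominator = 2.09e-5 + 2.6e-18 * 8.5565e+13 = 2.433690e-04
Xe_eq = 2.822276e+12 / 2.433690e-04 = 1.1597e+16 /cm^3

1.1597e+16


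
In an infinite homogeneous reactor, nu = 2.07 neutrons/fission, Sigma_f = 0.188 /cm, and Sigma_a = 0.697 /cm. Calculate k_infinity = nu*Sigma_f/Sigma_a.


k_inf = nu * Sigma_f / Sigma_a
k_inf = 2.07 * 0.188 / 0.697
k_inf = 0.55834

0.55834


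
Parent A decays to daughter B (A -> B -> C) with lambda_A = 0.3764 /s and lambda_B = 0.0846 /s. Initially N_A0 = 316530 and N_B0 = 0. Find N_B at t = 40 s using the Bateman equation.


N_B(t) = lambda_A * N_A0 / (lambda_B - lambda_A) * [exp(-lambda_A*t) - exp(-lambda_B*t)]
exp(-0.3764*40) = 2.892426e-07; exp(-0.0846*40) = 0.03391154
N_B = 0.3764 * 316530 / (0.0846 - 0.3764) * (2.892426e-07 - 0.03391154)
N_B = 13846

13846


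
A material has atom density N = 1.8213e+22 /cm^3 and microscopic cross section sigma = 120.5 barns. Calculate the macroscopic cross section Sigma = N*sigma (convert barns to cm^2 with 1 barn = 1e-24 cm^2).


Sigma = N * sigma_barns * 1e-24
Sigma = 1.8213e+22 * 120.5 * 1e-24
Sigma = 2.1947 /cm

2.1947


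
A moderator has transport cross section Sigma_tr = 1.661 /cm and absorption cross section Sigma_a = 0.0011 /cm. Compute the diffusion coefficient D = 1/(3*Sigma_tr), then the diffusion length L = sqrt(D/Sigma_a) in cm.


D = 1 / (3 * Sigma_tr) = 1 / (3 * 1.661) = 0.2006823 cm
L = sqrt(D / Sigma_a)
L = sqrt(0.2006823 / 0.0011)
L = 13.507 cm

13.507


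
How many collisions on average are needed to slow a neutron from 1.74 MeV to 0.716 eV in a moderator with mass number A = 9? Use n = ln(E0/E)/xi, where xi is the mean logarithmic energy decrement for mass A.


xi = 1 + (A-1)^2/(2A)*ln((A-1)/(A+1)) = 0.2066007 (for A = 9)
n = ln(E0/E) / xi
n = ln(1.74e6 / 0.716) / 0.2066007
n = ln(2.430168e+06) / 0.2066007 = 71.169

71.169


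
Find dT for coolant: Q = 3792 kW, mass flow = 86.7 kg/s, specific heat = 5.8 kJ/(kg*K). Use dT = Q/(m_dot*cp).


dT = Q / (m_dot * cp)
dT = 3792 / (86.7 * 5.8)
dT = 7.5409 C

7.5409


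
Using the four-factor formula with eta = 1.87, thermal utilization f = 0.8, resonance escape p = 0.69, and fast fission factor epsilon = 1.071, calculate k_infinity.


k_inf = eta * f * p * epsilon
k_inf = 1.87 * 0.8 * 0.69 * 1.071
k_inf = 1.1055

1.1055


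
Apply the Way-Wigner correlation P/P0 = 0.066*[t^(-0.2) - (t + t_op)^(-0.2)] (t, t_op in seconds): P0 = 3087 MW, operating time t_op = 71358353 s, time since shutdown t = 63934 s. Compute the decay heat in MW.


P/P0 = 0.066 * [t^(-0.2) - (t + t_op)^(-0.2)]
P/P0 = 0.066 * [63934^(-0.2) - (63934 + 71358353)^(-0.2)]
P/P0 = 0.066 * [0.1093588 - 0.02686787] = 0.005444401
P = 3087 * 0.005444401 = 16.807 MW

16.807


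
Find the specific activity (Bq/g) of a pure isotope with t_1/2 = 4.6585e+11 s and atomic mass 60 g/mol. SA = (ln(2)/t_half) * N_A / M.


lambda = ln(2) / t_half = ln(2) / 4.6585e+11 = 1.487919e-12 /s
SA = lambda * N_A / M
SA = 1.487919e-12 * 6.022e23 / 60
SA = 1.4934e+10 Bq/g

1.4934e+10


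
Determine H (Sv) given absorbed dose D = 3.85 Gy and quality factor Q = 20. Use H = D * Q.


H = D * Q
H = 3.85 * 20
H = 77.000 Sv

77.000


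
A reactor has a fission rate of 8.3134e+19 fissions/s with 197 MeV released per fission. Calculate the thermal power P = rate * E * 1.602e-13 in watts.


P = fission_rate * E_MeV * 1.602e-13
P = 8.3134e+19 * 197 * 1.602e-13
P = 2.6237e+09 W

2.6237e+09


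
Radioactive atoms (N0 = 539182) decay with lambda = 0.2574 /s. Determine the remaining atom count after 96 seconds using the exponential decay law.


N = N0 * exp(-lambda * t)
N = 539182 * exp(-0.2574 * 96)
N = 1.0003e-05

1.0003e-05


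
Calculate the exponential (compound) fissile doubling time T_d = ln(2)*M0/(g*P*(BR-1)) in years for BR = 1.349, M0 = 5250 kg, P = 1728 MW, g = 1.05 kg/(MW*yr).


Breeding gain G = BR - 1 = 1.349 - 1 = 0.349
Fissile production rate = g * P * G = 1.05 * 1728 * 0.349 = 633.2256 kg/yr
T_d = ln(2) * M0 / (g * P * G)
T_d = ln(2) * 5250 / 633.2256 = 5.7468 yr

5.7468


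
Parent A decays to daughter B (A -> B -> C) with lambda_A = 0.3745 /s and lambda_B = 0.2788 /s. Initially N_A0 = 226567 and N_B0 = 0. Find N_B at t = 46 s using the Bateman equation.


N_B(t) = lambda_A * N_A0 / (lambda_B - lambda_A) * [exp(-lambda_A*t) - exp(-lambda_B*t)]
exp(-0.3745*46) = 3.299202e-08; exp(-0.2788*46) = 2.693147e-06
N_B = 0.3745 * 226567 / (0.2788 - 0.3745) * (3.299202e-08 - 2.693147e-06)
N_B = 2.3585

2.3585


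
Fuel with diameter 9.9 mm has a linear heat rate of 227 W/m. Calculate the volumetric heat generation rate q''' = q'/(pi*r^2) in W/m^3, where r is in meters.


r = D / 2 / 1000 = 9.9 / 2 / 1000 = 0.00495 m
q''' = q' / (pi * r^2)
q''' = 227 / (pi * 0.00495^2)
q''' = 2.9489e+06 W/m^3

2.9489e+06


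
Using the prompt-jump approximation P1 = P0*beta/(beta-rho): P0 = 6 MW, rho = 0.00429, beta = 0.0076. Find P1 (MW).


P1/P0 = beta / (beta - rho)
P1/P0 = 0.0076 / (0.0076 - 0.00429) = 2.296073
P1 = 6 * 2.296073 = 13.776 MW

13.776


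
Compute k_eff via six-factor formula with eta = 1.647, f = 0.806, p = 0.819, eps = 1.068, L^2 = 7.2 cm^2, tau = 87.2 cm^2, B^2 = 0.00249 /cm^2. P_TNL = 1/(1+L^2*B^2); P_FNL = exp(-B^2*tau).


k_inf = eta*f*p*eps = 1.647*0.806*0.819*1.068 = 1.161138
P_TNL = 1/(1 + L^2*B^2) = 1/(1 + 7.2*0.00249) = 0.9823878
P_FNL = exp(-B^2*tau) = exp(-0.00249*87.2) = 0.8048269
k_eff = k_inf * P_TNL * P_FNL = 1.161138 * 0.9823878 * 0.8048269
k_eff = 0.91806

0.91806


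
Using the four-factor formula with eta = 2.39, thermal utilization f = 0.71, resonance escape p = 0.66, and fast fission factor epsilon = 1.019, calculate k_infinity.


k_inf = eta * f * p * epsilon
k_inf = 2.39 * 0.71 * 0.66 * 1.019
k_inf = 1.1412

1.1412


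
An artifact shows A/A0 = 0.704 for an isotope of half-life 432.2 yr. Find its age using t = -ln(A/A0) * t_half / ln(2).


lambda = ln(2) / t_half = ln(2) / 432.2 = 0.001603765 /yr
t = -ln(A/A0) / lambda
t = -ln(0.704) / 0.001603765
t = 218.85 yr

218.85


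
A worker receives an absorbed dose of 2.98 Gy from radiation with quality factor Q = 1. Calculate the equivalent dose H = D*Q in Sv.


H = D * Q
H = 2.98 * 1
H = 2.9800 Sv

2.9800


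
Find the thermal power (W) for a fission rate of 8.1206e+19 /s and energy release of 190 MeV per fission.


P = fission_rate * E_MeV * 1.602e-13
P = 8.1206e+19 * 190 * 1.602e-13
P = 2.4717e+09 W

2.4717e+09


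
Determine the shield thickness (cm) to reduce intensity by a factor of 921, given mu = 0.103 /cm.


x = ln(factor) / mu
x = ln(921) / 0.103
x = 66.267 cm

66.267


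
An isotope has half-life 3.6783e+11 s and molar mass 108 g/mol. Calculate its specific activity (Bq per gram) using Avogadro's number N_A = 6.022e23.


lambda = ln(2) / t_half = ln(2) / 3.6783e+11 = 1.884423e-12 /s
SA = lambda * N_A / M
SA = 1.884423e-12 * 6.022e23 / 108
SA = 1.0507e+10 Bq/g

1.0507e+10


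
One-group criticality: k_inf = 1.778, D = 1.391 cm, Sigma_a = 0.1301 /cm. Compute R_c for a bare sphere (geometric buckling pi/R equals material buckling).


L^2 = D / Sigma_a = 1.391 / 0.1301 = 10.69178 cm^2
B_m^2 = (k_inf - 1) / L^2 = (1.778 - 1) / 10.69178 = 0.07276618 /cm^2
For a bare sphere: B_g = pi/R, so R_c = pi / sqrt(B_m^2)
R_c = pi / sqrt(0.07276618) = 11.646 cm

11.646


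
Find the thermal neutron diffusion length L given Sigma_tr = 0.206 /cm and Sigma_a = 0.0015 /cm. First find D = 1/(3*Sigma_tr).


D = 1 / (3 * Sigma_tr) = 1 / (3 * 0.206) = 1.618123 cm
L = sqrt(D / Sigma_a)
L = sqrt(1.618123 / 0.0015)
L = 32.844 cm

32.844


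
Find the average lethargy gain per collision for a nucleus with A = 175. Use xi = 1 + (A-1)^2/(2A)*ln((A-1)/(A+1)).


xi = 1 + (A-1)^2/(2A) * ln((A-1)/(A+1))
xi = 1 + (175-1)^2/(2*175) * ln((175-1)/(175 +1))
xi = 0.011385

0.011385


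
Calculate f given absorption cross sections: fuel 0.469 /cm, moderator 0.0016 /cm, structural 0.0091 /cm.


f = Sigma_a_fuel / (Sigma_a_fuel + Sigma_a_mod + Sigma_a_other)
f = 0.469 / (0.469 + 0.0016 + 0.0091)
f = 0.97769

0.97769


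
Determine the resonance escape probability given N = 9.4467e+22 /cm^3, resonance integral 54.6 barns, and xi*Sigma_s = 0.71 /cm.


p = exp(-N * I * 1e-24 / (xi*Sigma_s))
p = exp(-9.4467e+22 * 54.6 * 1e-24 / 0.71)
p = 6.9985e-04

6.9985e-04


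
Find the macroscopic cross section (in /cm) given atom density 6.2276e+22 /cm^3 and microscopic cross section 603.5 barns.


Sigma = N * sigma_barns * 1e-24
Sigma = 6.2276e+22 * 603.5 * 1e-24
Sigma = 37.584 /cm

37.584


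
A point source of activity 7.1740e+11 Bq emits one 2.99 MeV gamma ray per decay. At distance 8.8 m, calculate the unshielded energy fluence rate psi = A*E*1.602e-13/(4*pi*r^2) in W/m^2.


psi = A * E * 1.602e-13 / (4*pi*r^2)
psi = 7.1740e+11 * 2.99 * 1.602e-13 / (4*pi*8.8^2)
psi = 3.5312e-04 W/m^2

3.5312e-04


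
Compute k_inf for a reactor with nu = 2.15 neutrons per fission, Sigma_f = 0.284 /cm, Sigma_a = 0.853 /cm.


k_inf = nu * Sigma_f / Sigma_a
k_inf = 2.15 * 0.284 / 0.853
k_inf = 0.71583

0.71583


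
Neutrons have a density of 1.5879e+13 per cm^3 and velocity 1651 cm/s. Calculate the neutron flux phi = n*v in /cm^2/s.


phi = n * v
phi = 1.5879e+13 * 1651
phi = 2.6216e+16 /cm^2/s

2.6216e+16


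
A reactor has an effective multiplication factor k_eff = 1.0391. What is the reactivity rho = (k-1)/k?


rho = (k_eff - 1) / k_eff
rho = (1.0391 - 1) / 1.0391
rho = 0.037629

0.037629


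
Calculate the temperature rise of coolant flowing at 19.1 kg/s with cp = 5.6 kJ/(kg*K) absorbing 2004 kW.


dT = Q / (m_dot * cp)
dT = 2004 / (19.1 * 5.6)
dT = 18.736 C

18.736


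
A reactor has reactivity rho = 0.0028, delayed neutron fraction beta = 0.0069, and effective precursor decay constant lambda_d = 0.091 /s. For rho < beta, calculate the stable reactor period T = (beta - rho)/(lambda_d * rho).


T = (beta - rho) / (lambda_d * rho)
T = (0.0069 - 0.0028) / (0.091 * 0.0028)
T = 16.091 s

16.091


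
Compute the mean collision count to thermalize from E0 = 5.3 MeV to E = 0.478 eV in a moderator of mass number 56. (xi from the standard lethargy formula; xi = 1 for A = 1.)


xi = 1 + (A-1)^2/(2A)*ln((A-1)/(A+1)) = 0.03529286 (for A = 56)
n = ln(E0/E) / xi
n = ln(5.3e6 / 0.478) / 0.03529286
n = ln(1.108787e+07) / 0.03529286 = 459.62

459.62


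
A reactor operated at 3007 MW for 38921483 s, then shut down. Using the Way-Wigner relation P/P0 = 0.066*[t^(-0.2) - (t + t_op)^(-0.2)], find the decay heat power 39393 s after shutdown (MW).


P/P0 = 0.066 * [t^(-0.2) - (t + t_op)^(-0.2)]
P/P0 = 0.066 * [39393^(-0.2) - (39393 + 38921483)^(-0.2)]
P/P0 = 0.066 * [0.1204803 - 0.03033013] = 0.005949911
P = 3007 * 0.005949911 = 17.891 MW

17.891


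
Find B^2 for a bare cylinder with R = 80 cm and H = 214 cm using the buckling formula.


B^2 = (2.405/R)^2 + (pi/H)^2
B^2 = (2.405/80)^2 + (pi/214)^2
B^2 = 0.0011193 /cm^2

0.0011193


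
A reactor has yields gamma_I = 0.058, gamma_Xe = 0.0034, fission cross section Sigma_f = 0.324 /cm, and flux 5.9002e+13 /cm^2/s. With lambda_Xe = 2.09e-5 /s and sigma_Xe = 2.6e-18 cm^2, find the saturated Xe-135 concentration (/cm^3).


Xe_eq = (gamma_I + gamma_Xe) * Sigma_f * phi / (lambda_Xe + sigma_Xe * phi)
Numerator = (0.058 + 0.0034) * 0.324 * 5.9002e+13 = 1.173762e+12
Denominator = 2.09e-5 + 2.6e-18 * 5.9002e+13 = 1.743052e-04
Xe_eq = 1.173762e+12 / 1.743052e-04 = 6.7339e+15 /cm^3

6.7339e+15


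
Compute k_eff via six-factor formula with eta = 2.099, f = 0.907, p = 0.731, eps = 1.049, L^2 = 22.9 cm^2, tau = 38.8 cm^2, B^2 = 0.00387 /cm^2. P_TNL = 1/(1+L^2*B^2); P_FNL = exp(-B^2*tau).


k_inf = eta*f*p*eps = 2.099*0.907*0.731*1.049 = 1.459865
P_TNL = 1/(1 + L^2*B^2) = 1/(1 + 22.9*0.00387) = 0.9185917
P_FNL = exp(-B^2*tau) = exp(-0.00387*38.8) = 0.8605737
k_eff = k_inf * P_TNL * P_FNL = 1.459865 * 0.9185917 * 0.8605737
k_eff = 1.1540

1.1540


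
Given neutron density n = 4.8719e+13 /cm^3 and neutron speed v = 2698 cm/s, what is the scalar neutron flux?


phi = n * v
phi = 4.8719e+13 * 2698
phi = 1.3144e+17 /cm^2/s

1.3144e+17


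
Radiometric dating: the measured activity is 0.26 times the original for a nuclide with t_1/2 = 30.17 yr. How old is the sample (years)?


lambda = ln(2) / t_half = ln(2) / 30.17 = 0.02297472 /yr
t = -ln(A/A0) / lambda
t = -ln(0.26) / 0.02297472
t = 58.633 yr

58.633


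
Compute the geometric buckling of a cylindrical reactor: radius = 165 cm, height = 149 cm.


B^2 = (2.405/R)^2 + (pi/H)^2
B^2 = (2.405/165)^2 + (pi/149)^2
B^2 = 6.5701e-04 /cm^2

6.5701e-04


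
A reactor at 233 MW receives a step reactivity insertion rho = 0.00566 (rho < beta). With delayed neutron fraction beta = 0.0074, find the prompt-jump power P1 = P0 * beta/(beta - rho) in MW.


P1/P0 = beta / (beta - rho)
P1/P0 = 0.0074 / (0.0074 - 0.00566) = 4.252874
P1 = 233 * 4.252874 = 990.92 MW

990.92


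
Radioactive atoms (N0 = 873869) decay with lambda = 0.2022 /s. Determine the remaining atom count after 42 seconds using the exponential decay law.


N = N0 * exp(-lambda * t)
N = 873869 * exp(-0.2022 * 42)
N = 179.16

179.16


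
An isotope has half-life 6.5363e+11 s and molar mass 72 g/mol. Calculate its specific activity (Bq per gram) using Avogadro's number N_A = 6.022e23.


lambda = ln(2) / t_half = ln(2) / 6.5363e+11 = 1.060458e-12 /s
SA = lambda * N_A / M
SA = 1.060458e-12 * 6.022e23 / 72
SA = 8.8696e+09 Bq/g

8.8696e+09


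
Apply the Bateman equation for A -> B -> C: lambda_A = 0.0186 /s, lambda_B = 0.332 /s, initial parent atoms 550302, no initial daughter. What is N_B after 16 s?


N_B(t) = lambda_A * N_A0 / (lambda_B - lambda_A) * [exp(-lambda_A*t) - exp(-lambda_B*t)]
exp(-0.0186*16) = 0.7425983; exp(-0.332*16) = 0.004932053
N_B = 0.0186 * 550302 / (0.332 - 0.0186) * (0.7425983 - 0.004932053)
N_B = 24092

24092


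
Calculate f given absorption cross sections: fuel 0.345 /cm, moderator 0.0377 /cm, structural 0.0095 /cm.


f = Sigma_a_fuel / (Sigma_a_fuel + Sigma_a_mod + Sigma_a_other)
f = 0.345 / (0.345 + 0.0377 + 0.0095)
f = 0.87965

0.87965


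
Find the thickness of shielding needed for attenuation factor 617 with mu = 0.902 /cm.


x = ln(factor) / mu
x = ln(617) / 0.902
x = 7.1229 cm

7.1229


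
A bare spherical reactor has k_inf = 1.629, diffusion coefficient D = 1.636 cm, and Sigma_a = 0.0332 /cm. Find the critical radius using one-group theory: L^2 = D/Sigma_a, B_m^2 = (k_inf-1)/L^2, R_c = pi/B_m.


L^2 = D / Sigma_a = 1.636 / 0.0332 = 49.27711 cm^2
B_m^2 = (k_inf - 1) / L^2 = (1.629 - 1) / 49.27711 = 0.01276455 /cm^2
For a bare sphere: B_g = pi/R, so R_c = pi / sqrt(B_m^2)
R_c = pi / sqrt(0.01276455) = 27.807 cm

27.807


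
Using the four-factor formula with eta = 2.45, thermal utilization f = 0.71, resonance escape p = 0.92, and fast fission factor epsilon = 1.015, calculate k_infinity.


k_inf = eta * f * p * epsilon
k_inf = 2.45 * 0.71 * 0.92 * 1.015
k_inf = 1.6243

1.6243


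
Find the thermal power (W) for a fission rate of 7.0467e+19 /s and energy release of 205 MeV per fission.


P = fission_rate * E_MeV * 1.602e-13
P = 7.0467e+19 * 205 * 1.602e-13
P = 2.3142e+09 W

2.3142e+09


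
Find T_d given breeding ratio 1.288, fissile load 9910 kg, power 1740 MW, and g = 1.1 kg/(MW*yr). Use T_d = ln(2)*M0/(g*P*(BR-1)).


Breeding gain G = BR - 1 = 1.288 - 1 = 0.288
Fissile production rate = g * P * G = 1.1 * 1740 * 0.288 = 551.232 kg/yr
T_d = ln(2) * M0 / (g * P * G)
T_d = ln(2) * 9910 / 551.232 = 12.461 yr

12.461


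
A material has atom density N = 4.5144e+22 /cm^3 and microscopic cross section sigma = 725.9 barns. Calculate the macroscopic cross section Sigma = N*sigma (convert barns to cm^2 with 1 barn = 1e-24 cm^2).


Sigma = N * sigma_barns * 1e-24
Sigma = 4.5144e+22 * 725.9 * 1e-24
Sigma = 32.770 /cm

32.770


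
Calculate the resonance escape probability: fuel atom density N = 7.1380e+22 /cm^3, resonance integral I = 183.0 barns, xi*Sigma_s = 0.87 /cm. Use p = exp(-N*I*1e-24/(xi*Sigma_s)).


p = exp(-N * I * 1e-24 / (xi*Sigma_s))
p = exp(-7.1380e+22 * 183.0 * 1e-24 / 0.87)
p = 3.0152e-07

3.0152e-07


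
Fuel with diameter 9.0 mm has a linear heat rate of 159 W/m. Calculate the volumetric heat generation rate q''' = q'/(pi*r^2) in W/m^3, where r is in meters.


r = D / 2 / 1000 = 9.0 / 2 / 1000 = 0.0045 m
q''' = q' / (pi * r^2)
q''' = 159 / (pi * 0.0045^2)
q''' = 2.4993e+06 W/m^3

2.4993e+06


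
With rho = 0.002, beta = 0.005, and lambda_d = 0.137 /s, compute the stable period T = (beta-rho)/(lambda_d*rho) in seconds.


T = (beta - rho) / (lambda_d * rho)
T = (0.005 - 0.002) / (0.137 * 0.002)
T = 10.949 s

10.949


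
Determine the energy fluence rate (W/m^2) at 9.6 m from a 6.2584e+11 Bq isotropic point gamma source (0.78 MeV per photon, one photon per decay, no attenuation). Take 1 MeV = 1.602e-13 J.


psi = A * E * 1.602e-13 / (4*pi*r^2)
psi = 6.2584e+11 * 0.78 * 1.602e-13 / (4*pi*9.6^2)
psi = 6.7526e-05 W/m^2

6.7526e-05


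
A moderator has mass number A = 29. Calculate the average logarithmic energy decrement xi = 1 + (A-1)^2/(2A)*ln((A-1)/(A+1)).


xi = 1 + (A-1)^2/(2A) * ln((A-1)/(A+1))
xi = 1 + (29-1)^2/(2*29) * ln((29-1)/(29 +1))
xi = 0.067407

0.067407


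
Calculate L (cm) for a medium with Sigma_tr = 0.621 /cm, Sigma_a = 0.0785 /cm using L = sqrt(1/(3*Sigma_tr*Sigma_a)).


D = 1 / (3 * Sigma_tr) = 1 / (3 * 0.621) = 0.5367687 cm
L = sqrt(D / Sigma_a)
L = sqrt(0.5367687 / 0.0785)
L = 2.6149 cm

2.6149


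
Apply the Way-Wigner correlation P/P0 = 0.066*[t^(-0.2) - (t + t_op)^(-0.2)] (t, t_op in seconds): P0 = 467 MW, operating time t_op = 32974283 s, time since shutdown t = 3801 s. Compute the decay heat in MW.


P/P0 = 0.066 * [t^(-0.2) - (t + t_op)^(-0.2)]
P/P0 = 0.066 * [3801^(-0.2) - (3801 + 32974283)^(-0.2)]
P/P0 = 0.066 * [0.1923182 - 0.03135847] = 0.01062334
P = 467 * 0.01062334 = 4.9611 MW

4.9611


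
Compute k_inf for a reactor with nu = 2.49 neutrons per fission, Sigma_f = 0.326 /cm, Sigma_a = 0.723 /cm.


k_inf = nu * Sigma_f / Sigma_a
k_inf = 2.49 * 0.326 / 0.723
k_inf = 1.1227

1.1227


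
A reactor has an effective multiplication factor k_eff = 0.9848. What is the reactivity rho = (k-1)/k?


rho = (k_eff - 1) / k_eff
rho = (0.9848 - 1) / 0.9848
rho = -0.015435

-0.015435


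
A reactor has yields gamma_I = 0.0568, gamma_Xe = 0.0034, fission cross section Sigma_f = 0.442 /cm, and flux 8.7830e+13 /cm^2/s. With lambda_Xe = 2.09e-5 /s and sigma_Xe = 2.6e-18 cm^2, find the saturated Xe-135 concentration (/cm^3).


Xe_eq = (gamma_I + gamma_Xe) * Sigma_f * phi / (lambda_Xe + sigma_Xe * phi)
Numerator = (0.0568 + 0.0034) * 0.442 * 8.7830e+13 = 2.337016e+12
Denominator = 2.09e-5 + 2.6e-18 * 8.7830e+13 = 2.492580e-04
Xe_eq = 2.337016e+12 / 2.492580e-04 = 9.3759e+15 /cm^3

9.3759e+15


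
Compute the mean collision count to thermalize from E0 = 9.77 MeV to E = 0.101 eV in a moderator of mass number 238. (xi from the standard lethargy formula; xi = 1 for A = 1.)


xi = 1 + (A-1)^2/(2A)*ln((A-1)/(A+1)) = 0.008379872 (for A = 238)
n = ln(E0/E) / xi
n = ln(9.77e6 / 0.101) / 0.008379872
n = ln(9.673267e+07) / 0.008379872 = 2194.2

2194.2


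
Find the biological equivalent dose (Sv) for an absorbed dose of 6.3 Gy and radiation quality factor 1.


H = D * Q
H = 6.3 * 1
H = 6.3000 Sv

6.3000


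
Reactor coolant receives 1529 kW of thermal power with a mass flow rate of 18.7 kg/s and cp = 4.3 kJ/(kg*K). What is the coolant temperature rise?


dT = Q / (m_dot * cp)
dT = 1529 / (18.7 * 4.3)
dT = 19.015 C

19.015


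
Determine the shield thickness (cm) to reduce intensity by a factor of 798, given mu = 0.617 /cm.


x = ln(factor) / mu
x = ln(798) / 0.617
x = 10.830 cm

10.830


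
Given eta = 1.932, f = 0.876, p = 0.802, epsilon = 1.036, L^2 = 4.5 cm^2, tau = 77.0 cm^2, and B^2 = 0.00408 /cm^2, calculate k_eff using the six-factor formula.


k_inf = eta*f*p*eps = 1.932*0.876*0.802*1.036 = 1.406194
P_TNL = 1/(1 + L^2*B^2) = 1/(1 + 4.5*0.00408) = 0.9819710
P_FNL = exp(-B^2*tau) = exp(-0.00408*77.0) = 0.7304022
k_eff = k_inf * P_TNL * P_FNL = 1.406194 * 0.9819710 * 0.7304022
k_eff = 1.0086

1.0086


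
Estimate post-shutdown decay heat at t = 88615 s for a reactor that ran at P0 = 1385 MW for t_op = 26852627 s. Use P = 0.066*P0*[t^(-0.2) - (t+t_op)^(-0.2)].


P/P0 = 0.066 * [t^(-0.2) - (t + t_op)^(-0.2)]
P/P0 = 0.066 * [88615^(-0.2) - (88615 + 26852627)^(-0.2)]
P/P0 = 0.066 * [0.1024468 - 0.03265250] = 0.004606424
P = 1385 * 0.004606424 = 6.3799 MW

6.3799


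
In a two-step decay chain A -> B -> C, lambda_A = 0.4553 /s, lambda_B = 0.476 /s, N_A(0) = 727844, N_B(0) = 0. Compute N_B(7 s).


N_B(t) = lambda_A * N_A0 / (lambda_B - lambda_A) * [exp(-lambda_A*t) - exp(-lambda_B*t)]
exp(-0.4553*7) = 0.04129144; exp(-0.476*7) = 0.03572159
N_B = 0.4553 * 727844 / (0.476 - 0.4553) * (0.04129144 - 0.03572159)
N_B = 89168

89168


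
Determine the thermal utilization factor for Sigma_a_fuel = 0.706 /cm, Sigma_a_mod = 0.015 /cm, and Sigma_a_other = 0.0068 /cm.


f = Sigma_a_fuel / (Sigma_a_fuel + Sigma_a_mod + Sigma_a_other)
f = 0.706 / (0.706 + 0.015 + 0.0068)
f = 0.97005

0.97005


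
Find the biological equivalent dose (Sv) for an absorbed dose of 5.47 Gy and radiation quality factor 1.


H = D * Q
H = 5.47 * 1
H = 5.4700 Sv

5.4700


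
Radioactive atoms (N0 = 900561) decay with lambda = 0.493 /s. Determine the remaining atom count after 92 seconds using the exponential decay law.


N = N0 * exp(-lambda * t)
N = 900561 * exp(-0.493 * 92)
N = 1.8057e-14

1.8057e-14


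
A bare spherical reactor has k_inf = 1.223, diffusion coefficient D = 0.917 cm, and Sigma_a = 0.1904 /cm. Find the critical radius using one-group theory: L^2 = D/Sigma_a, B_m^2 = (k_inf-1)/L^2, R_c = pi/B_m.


L^2 = D / Sigma_a = 0.917 / 0.1904 = 4.816176 cm^2
B_m^2 = (k_inf - 1) / L^2 = (1.223 - 1) / 4.816176 = 0.04630229 /cm^2
For a bare sphere: B_g = pi/R, so R_c = pi / sqrt(B_m^2)
R_c = pi / sqrt(0.04630229) = 14.600 cm

14.600


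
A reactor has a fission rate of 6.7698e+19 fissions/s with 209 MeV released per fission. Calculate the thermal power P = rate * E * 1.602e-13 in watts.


P = fission_rate * E_MeV * 1.602e-13
P = 6.7698e+19 * 209 * 1.602e-13
P = 2.2667e+09 W

2.2667e+09


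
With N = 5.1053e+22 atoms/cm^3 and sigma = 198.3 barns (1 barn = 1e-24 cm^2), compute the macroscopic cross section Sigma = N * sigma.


Sigma = N * sigma_barns * 1e-24
Sigma = 5.1053e+22 * 198.3 * 1e-24
Sigma = 10.124 /cm

10.124


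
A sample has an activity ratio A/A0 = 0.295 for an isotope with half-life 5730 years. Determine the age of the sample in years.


lambda = ln(2) / t_half = ln(2) / 5730 = 1.209681e-04 /yr
t = -ln(A/A0) / lambda
t = -ln(0.295) / 1.209681e-04
t = 10092 yr

10092
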